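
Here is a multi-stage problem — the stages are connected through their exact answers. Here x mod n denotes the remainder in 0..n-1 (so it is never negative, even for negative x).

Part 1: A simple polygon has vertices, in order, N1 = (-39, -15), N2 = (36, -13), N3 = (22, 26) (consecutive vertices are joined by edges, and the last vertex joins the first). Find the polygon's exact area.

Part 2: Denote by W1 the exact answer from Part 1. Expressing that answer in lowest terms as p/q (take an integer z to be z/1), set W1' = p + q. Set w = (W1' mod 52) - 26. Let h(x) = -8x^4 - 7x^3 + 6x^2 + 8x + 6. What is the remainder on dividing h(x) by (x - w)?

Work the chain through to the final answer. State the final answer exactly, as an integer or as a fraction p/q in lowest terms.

Part 1: cross terms: (-39*-13 - 36*-15)=1047, (36*26 - 22*-13)=1222, (22*-15 - -39*26)=684; twice the area = |2953| = 2953; area = 2953/2; answer 2953/2
Part 2: W1 = 2953/2; threaded value p + q = 2955; w = 17; remainder = value at the root: -8*(17)^4 - 7*(17)^3 + 6*(17)^2 + 8*(17)^1 + 6 = (-668168) + (-34391) + (1734) + (136) + (6) = -700683; answer -700683

-700683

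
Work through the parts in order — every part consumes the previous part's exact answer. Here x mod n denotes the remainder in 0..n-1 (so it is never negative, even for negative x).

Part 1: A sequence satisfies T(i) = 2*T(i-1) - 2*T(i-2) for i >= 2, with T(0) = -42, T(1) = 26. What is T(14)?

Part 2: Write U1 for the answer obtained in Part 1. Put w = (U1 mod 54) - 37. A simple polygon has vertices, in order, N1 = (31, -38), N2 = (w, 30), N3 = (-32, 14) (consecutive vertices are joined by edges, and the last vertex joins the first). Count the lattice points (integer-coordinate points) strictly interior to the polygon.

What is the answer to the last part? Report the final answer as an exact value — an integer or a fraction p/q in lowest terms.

1516

Part 1: T(2) = 2*(26) - 2*(-42) = 136; iterating: T(2)=136, T(3)=220, T(4)=168, T(5)=-104, T(6)=-544, T(7)=-880, T(8)=-672, T(9)=416, T(10)=2176, T(11)=3520, T(12)=2688, T(13)=-1664, T(14)=-8704; answer -8704
Part 2: U1 = -8704; w = 7; cross terms: (31*30 - 7*-38)=1196, (7*14 - -32*30)=1058, (-32*-38 - 31*14)=782; twice the area = |3036| = 3036; area = 1518; boundary points = 4 + 1 + 1 = 6; strictly interior points = area - boundary/2 + 1 = 1516; answer 1516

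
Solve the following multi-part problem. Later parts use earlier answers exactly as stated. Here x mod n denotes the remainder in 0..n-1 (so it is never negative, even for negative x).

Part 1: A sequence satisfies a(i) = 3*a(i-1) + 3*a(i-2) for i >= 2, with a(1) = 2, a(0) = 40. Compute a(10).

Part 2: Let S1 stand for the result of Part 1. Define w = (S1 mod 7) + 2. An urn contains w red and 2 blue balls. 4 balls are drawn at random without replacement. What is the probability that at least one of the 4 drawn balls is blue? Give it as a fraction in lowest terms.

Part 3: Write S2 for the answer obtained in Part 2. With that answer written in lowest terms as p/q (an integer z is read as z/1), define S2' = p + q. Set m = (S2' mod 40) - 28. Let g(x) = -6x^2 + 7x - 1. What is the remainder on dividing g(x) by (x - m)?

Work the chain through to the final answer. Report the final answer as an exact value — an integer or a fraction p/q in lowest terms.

0

Part 1: a(2) = 3*(2) + 3*(40) = 126; iterating: a(2)=126, a(3)=384, a(4)=1530, a(5)=5742, a(6)=21816, a(7)=82674, a(8)=313470, a(9)=1188432, a(10)=4505706; answer 4505706
Part 2: S1 = 4505706; w = 4; total draws C(6,4) = 15; complement C(4,4) = 1; favorable 15 - 1 = 14; P = 14/15; answer 14/15
Part 3: S2 = 14/15; threaded value p + q = 29; m = 1; remainder = value at the root: -6*(1)^2 + 7*(1)^1 - 1 = (-6) + (7) + (-1) = 0; answer 0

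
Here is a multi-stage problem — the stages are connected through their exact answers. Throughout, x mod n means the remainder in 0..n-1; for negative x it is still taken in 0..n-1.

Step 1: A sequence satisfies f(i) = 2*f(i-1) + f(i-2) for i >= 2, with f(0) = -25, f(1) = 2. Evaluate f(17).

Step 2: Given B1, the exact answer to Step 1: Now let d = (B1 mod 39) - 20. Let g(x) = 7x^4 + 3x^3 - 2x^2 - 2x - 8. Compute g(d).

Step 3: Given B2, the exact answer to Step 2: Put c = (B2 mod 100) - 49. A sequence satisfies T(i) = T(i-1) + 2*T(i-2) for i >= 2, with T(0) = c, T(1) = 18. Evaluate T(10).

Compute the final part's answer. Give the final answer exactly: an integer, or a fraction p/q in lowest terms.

Step 1: f(2) = 2*(2) + 1*(-25) = -21; iterating: f(2)=-21, f(3)=-40, f(4)=-101, f(5)=-242, f(6)=-585, f(7)=-1412, f(8)=-3409, f(9)=-8230, f(10)=-19869, f(11)=-47968, f(12)=-115805, f(13)=-279578, f(14)=-674961, f(15)=-1629500, f(16)=-3933961, f(17)=-9497422; answer -9497422
Step 2: B1 = -9497422; d = -6; 7*(-6)^4 + 3*(-6)^3 - 2*(-6)^2 - 2*(-6)^1 - 8 = (9072) + (-648) + (-72) + (12) + (-8) = 8356; answer 8356
Step 3: B2 = 8356; c = 7; T(2) = 1*(18) + 2*(7) = 32; iterating: T(2)=32, T(3)=68, T(4)=132, T(5)=268, T(6)=532, T(7)=1068, T(8)=2132, T(9)=4268, T(10)=8532; answer 8532

8532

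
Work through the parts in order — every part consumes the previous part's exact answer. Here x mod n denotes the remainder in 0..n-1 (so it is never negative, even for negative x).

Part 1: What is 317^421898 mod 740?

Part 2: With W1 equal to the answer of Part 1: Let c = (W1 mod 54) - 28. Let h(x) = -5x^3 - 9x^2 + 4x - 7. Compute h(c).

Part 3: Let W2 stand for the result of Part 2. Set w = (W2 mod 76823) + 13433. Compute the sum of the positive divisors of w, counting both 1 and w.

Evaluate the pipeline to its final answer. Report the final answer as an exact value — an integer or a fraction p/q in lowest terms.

Part 1: squarings mod 740: 317^1=317, 317^2=589, 317^4=601, 317^8=81, 317^16=641, 317^32=181, 317^64=201, 317^128=441, 317^256=601, 317^512=81, 317^1024=641, 317^2048=181, 317^4096=201, 317^8192=441, 317^16384=601, 317^32768=81, 317^65536=641, 317^131072=181, 317^262144=201; 317^421898 = 317^2 * 317^8 * 317^4096 * 317^8192 * 317^16384 * 317^131072 * 317^262144 = 329 (mod 740); answer 329
Part 2: W1 = 329; c = -23; -5*(-23)^3 - 9*(-23)^2 + 4*(-23)^1 - 7 = (60835) + (-4761) + (-92) + (-7) = 55975; answer 55975
Part 3: W2 = 55975; w = 69408; 69408 = 2^5 * 3^2 * 241; sigma = (1 + 2 + 4 + 8 + 16 + 32) * (1 + 3 + 9) * (1 + 241) = 63 * 13 * 242 = 198198; answer 198198

198198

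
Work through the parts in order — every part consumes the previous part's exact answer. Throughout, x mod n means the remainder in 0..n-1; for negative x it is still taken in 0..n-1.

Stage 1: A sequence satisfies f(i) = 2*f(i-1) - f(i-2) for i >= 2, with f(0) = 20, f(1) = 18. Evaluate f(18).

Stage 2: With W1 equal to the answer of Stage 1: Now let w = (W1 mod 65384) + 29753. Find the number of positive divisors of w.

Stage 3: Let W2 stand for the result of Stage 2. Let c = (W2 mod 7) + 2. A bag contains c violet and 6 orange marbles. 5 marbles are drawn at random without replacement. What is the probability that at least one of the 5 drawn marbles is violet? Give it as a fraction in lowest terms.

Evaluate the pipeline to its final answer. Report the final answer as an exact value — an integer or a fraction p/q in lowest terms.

Stage 1: f(2) = 2*(18) - 1*(20) = 16; iterating: f(2)=16, f(3)=14, f(4)=12, f(5)=10, f(6)=8, f(7)=6, f(8)=4, f(9)=2, f(10)=0, f(11)=-2, f(12)=-4, f(13)=-6, f(14)=-8, f(15)=-10, f(16)=-12, f(17)=-14, f(18)=-16; answer -16
Stage 2: W1 = -16; w = 95121; 95121 = 3^3 * 13 * 271; number of divisors = (3+1) * (1+1) * (1+1) = 16; answer 16
Stage 3: W2 = 16; c = 4; total draws C(10,5) = 252; complement C(6,5) = 6; favorable 252 - 6 = 246; P = 41/42; answer 41/42

41/42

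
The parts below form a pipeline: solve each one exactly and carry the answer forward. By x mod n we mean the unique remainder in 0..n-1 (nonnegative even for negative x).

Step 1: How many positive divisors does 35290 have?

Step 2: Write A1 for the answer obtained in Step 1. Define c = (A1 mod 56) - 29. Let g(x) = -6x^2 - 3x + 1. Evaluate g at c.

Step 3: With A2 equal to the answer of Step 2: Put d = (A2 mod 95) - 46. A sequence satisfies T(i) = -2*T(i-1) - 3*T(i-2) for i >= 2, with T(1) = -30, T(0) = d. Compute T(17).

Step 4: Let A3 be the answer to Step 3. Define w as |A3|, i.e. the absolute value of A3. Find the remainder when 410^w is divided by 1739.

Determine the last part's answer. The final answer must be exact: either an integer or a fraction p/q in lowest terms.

Step 1: 35290 = 2 * 5 * 3529; number of divisors = (1+1) * (1+1) * (1+1) = 8; answer 8
Step 2: A1 = 8; c = -21; -6*(-21)^2 - 3*(-21)^1 + 1 = (-2646) + (63) + (1) = -2582; answer -2582
Step 3: A2 = -2582; d = 32; T(2) = -2*(-30) - 3*(32) = -36; iterating: T(2)=-36, T(3)=162, T(4)=-216, T(5)=-54, T(6)=756, T(7)=-1350, T(8)=432, T(9)=3186, T(10)=-7668, T(11)=5778, T(12)=11448, T(13)=-40230, T(14)=46116, T(15)=28458, T(16)=-195264, T(17)=305154; answer 305154
Step 4: A3 = 305154; w = 305154; squarings mod 1739: 410^1=410, 410^2=1156, 410^4=784, 410^8=789, 410^16=1698, 410^32=1681, 410^64=1625, 410^128=823, 410^256=858, 410^512=567, 410^1024=1513, 410^2048=645, 410^4096=404, 410^8192=1489, 410^16384=1635, 410^32768=382, 410^65536=1587, 410^131072=497, 410^262144=71; 410^305154 = 410^2 * 410^2048 * 410^8192 * 410^32768 * 410^262144 = 1481 (mod 1739); answer 1481

1481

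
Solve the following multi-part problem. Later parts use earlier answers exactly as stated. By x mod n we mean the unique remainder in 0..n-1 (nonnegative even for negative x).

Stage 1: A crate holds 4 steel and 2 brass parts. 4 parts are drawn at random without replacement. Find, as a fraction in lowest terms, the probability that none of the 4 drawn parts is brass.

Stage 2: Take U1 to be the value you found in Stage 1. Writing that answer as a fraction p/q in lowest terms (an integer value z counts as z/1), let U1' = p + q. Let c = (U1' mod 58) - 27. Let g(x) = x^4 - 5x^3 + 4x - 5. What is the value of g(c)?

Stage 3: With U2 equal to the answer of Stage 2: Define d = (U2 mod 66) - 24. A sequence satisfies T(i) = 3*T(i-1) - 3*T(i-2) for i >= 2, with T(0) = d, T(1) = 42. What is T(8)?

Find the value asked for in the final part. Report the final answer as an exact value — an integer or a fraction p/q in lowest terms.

-405

Stage 1: total draws C(6,4) = 15; favorable C(4,4) = 1; P = 1/15; answer 1/15
Stage 2: U1 = 1/15; threaded value p + q = 16; c = -11; 1*(-11)^4 - 5*(-11)^3 + 4*(-11)^1 - 5 = (14641) + (6655) + (-44) + (-5) = 21247; answer 21247
Stage 3: U2 = 21247; d = 37; T(2) = 3*(42) - 3*(37) = 15; iterating: T(2)=15, T(3)=-81, T(4)=-288, T(5)=-621, T(6)=-999, T(7)=-1134, T(8)=-405; answer -405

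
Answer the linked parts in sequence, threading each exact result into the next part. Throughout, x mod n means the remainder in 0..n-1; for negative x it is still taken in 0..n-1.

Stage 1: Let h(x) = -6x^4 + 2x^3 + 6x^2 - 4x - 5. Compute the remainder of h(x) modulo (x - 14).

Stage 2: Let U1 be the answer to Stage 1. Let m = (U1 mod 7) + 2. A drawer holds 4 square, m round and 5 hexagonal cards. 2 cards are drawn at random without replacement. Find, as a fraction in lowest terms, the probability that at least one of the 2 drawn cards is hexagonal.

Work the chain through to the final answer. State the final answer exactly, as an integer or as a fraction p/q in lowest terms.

Stage 1: remainder = value at the root: -6*(14)^4 + 2*(14)^3 + 6*(14)^2 - 4*(14)^1 - 5 = (-230496) + (5488) + (1176) + (-56) + (-5) = -223893; answer -223893
Stage 2: U1 = -223893; m = 4; total draws C(13,2) = 78; complement C(8,2) = 28; favorable 78 - 28 = 50; P = 25/39; answer 25/39

25/39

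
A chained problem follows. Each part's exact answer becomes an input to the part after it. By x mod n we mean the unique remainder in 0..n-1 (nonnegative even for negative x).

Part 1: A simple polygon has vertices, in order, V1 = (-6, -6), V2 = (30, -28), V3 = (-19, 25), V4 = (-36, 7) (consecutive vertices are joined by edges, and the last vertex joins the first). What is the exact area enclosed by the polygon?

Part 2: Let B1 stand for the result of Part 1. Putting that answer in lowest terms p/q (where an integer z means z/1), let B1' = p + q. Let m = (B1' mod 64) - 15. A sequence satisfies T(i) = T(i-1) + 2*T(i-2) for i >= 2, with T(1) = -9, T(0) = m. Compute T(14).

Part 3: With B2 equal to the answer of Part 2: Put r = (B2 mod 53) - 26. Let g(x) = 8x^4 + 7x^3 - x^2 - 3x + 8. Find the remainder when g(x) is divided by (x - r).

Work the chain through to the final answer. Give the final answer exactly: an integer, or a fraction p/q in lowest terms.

2556944

Part 1: cross terms: (-6*-28 - 30*-6)=348, (30*25 - -19*-28)=218, (-19*7 - -36*25)=767, (-36*-6 - -6*7)=258; twice the area = |1591| = 1591; area = 1591/2; answer 1591/2
Part 2: B1 = 1591/2; threaded value p + q = 1593; m = 42; T(2) = 1*(-9) + 2*(42) = 75; iterating: T(2)=75, T(3)=57, T(4)=207, T(5)=321, T(6)=735, T(7)=1377, T(8)=2847, T(9)=5601, T(10)=11295, T(11)=22497, T(12)=45087, T(13)=90081, T(14)=180255; answer 180255
Part 3: B2 = 180255; r = -24; remainder = value at the root: 8*(-24)^4 + 7*(-24)^3 - 1*(-24)^2 - 3*(-24)^1 + 8 = (2654208) + (-96768) + (-576) + (72) + (8) = 2556944; answer 2556944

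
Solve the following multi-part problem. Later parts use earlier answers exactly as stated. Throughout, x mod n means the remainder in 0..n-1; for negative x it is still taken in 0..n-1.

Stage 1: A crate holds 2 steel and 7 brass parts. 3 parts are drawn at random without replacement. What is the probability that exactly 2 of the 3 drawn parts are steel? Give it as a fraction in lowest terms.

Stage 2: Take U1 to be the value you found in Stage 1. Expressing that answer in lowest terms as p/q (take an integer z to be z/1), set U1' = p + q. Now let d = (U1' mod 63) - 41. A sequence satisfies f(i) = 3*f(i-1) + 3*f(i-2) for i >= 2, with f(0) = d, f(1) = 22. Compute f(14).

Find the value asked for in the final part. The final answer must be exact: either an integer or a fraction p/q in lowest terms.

Stage 1: total draws C(9,3) = 84; favorable C(2,2)*C(7,1) = 7; P = 1/12; answer 1/12
Stage 2: U1 = 1/12; threaded value p + q = 13; d = -28; f(2) = 3*(22) + 3*(-28) = -18; iterating: f(2)=-18, f(3)=12, f(4)=-18, f(5)=-18, f(6)=-108, f(7)=-378, f(8)=-1458, f(9)=-5508, f(10)=-20898, f(11)=-79218, f(12)=-300348, f(13)=-1138698, f(14)=-4317138; answer -4317138

-4317138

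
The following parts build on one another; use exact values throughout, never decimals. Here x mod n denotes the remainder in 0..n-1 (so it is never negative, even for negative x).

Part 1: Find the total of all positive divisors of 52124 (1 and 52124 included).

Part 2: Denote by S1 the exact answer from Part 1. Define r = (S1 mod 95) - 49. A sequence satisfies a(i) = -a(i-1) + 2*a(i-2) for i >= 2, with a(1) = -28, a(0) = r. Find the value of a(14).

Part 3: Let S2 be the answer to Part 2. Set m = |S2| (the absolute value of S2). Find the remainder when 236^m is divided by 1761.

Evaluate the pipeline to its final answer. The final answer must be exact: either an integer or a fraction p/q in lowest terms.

Part 1: 52124 = 2^2 * 83 * 157; sigma = (1 + 2 + 4) * (1 + 83) * (1 + 157) = 7 * 84 * 158 = 92904; answer 92904
Part 2: S1 = 92904; r = 40; a(2) = -1*(-28) + 2*(40) = 108; iterating: a(2)=108, a(3)=-164, a(4)=380, a(5)=-708, a(6)=1468, a(7)=-2884, a(8)=5820, a(9)=-11588, a(10)=23228, a(11)=-46404, a(12)=92860, a(13)=-185668, a(14)=371388; answer 371388
Part 3: S2 = 371388; m = 371388; squarings mod 1761: 236^1=236, 236^2=1105, 236^4=652, 236^8=703, 236^16=1129, 236^32=1438, 236^64=430, 236^128=1756, 236^256=25, 236^512=625, 236^1024=1444, 236^2048=112, 236^4096=217, 236^8192=1303, 236^16384=205, 236^32768=1522, 236^65536=769, 236^131072=1426, 236^262144=1282; 236^371388 = 236^4 * 236^8 * 236^16 * 236^32 * 236^128 * 236^512 * 236^2048 * 236^8192 * 236^32768 * 236^65536 * 236^262144 = 1258 (mod 1761); answer 1258

1258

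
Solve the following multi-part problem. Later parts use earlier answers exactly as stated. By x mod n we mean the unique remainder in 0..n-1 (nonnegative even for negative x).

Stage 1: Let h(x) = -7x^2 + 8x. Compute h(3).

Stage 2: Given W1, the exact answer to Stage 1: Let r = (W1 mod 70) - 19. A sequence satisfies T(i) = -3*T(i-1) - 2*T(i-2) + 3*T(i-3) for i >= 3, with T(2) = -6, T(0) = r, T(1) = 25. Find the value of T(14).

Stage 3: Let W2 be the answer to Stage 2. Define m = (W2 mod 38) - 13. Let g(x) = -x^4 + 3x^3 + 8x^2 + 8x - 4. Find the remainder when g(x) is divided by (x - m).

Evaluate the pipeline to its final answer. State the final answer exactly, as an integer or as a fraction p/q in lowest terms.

Stage 1: -7*(3)^2 + 8*(3)^1 = (-63) + (24) = -39; answer -39
Stage 2: W1 = -39; r = 12; T(3) = -3*(-6) - 2*(25) + 3*(12) = 4; iterating: T(3)=4, T(4)=75, T(5)=-251, T(6)=615, T(7)=-1118, T(8)=1371, T(9)=-32, T(10)=-6000, T(11)=22177, T(12)=-54627, T(13)=101527, T(14)=-128796; answer -128796
Stage 3: W2 = -128796; m = 11; remainder = value at the root: -1*(11)^4 + 3*(11)^3 + 8*(11)^2 + 8*(11)^1 - 4 = (-14641) + (3993) + (968) + (88) + (-4) = -9596; answer -9596

-9596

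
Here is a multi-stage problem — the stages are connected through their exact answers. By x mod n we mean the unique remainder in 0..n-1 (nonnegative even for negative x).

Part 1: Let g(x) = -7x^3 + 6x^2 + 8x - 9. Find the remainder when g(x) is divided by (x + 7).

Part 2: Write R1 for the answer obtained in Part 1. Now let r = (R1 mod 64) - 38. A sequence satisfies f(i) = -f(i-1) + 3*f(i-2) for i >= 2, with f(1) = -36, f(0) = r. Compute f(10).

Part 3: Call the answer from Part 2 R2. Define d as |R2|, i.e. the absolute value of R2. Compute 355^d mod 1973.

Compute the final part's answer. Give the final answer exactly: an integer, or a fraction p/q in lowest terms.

Part 1: remainder = value at the root: -7*(-7)^3 + 6*(-7)^2 + 8*(-7)^1 - 9 = (2401) + (294) + (-56) + (-9) = 2630; answer 2630
Part 2: R1 = 2630; r = -32; f(2) = -1*(-36) + 3*(-32) = -60; iterating: f(2)=-60, f(3)=-48, f(4)=-132, f(5)=-12, f(6)=-384, f(7)=348, f(8)=-1500, f(9)=2544, f(10)=-7044; answer -7044
Part 3: R2 = -7044; d = 7044; squarings mod 1973: 355^1=355, 355^2=1726, 355^4=1819, 355^8=40, 355^16=1600, 355^32=1019, 355^64=563, 355^128=1289, 355^256=255, 355^512=1889, 355^1024=1137, 355^2048=454, 355^4096=924; 355^7044 = 355^4 * 355^128 * 355^256 * 355^512 * 355^2048 * 355^4096 = 333 (mod 1973); answer 333

333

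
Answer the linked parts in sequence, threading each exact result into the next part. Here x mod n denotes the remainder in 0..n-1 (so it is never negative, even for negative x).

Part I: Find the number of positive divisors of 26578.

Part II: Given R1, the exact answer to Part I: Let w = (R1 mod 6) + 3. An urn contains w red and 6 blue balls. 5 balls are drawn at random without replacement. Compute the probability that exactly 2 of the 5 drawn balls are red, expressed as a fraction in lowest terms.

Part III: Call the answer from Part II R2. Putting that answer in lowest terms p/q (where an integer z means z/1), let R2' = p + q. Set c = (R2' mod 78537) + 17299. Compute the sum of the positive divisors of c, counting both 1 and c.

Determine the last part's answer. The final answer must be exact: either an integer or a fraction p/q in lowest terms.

33264

Part I: 26578 = 2 * 97 * 137; number of divisors = (1+1) * (1+1) * (1+1) = 8; answer 8
Part II: R1 = 8; w = 5; total draws C(11,5) = 462; favorable C(5,2)*C(6,3) = 200; P = 100/231; answer 100/231
Part III: R2 = 100/231; threaded value p + q = 331; c = 17630; 17630 = 2 * 5 * 41 * 43; sigma = (1 + 2) * (1 + 5) * (1 + 41) * (1 + 43) = 3 * 6 * 42 * 44 = 33264; answer 33264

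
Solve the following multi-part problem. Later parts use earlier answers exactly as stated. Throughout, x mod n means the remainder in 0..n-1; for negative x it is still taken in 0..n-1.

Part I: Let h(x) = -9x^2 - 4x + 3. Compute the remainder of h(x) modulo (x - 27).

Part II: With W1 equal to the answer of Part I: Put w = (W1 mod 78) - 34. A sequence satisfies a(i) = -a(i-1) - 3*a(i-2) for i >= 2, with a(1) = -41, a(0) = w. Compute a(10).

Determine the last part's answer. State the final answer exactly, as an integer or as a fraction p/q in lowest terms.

Part I: remainder = value at the root: -9*(27)^2 - 4*(27)^1 + 3 = (-6561) + (-108) + (3) = -6666; answer -6666
Part II: W1 = -6666; w = 8; a(2) = -1*(-41) - 3*(8) = 17; iterating: a(2)=17, a(3)=106, a(4)=-157, a(5)=-161, a(6)=632, a(7)=-149, a(8)=-1747, a(9)=2194, a(10)=3047; answer 3047

3047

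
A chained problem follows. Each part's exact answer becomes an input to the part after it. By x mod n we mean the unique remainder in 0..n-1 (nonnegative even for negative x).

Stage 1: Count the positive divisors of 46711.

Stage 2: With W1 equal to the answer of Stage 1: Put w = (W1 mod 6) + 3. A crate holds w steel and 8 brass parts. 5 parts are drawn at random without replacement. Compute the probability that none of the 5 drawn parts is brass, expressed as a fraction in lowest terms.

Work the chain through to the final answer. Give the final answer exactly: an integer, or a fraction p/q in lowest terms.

1/143

Stage 1: 46711 = 7 * 6673; number of divisors = (1+1) * (1+1) = 4; answer 4
Stage 2: W1 = 4; w = 7; total draws C(15,5) = 3003; favorable C(7,5) = 21; P = 1/143; answer 1/143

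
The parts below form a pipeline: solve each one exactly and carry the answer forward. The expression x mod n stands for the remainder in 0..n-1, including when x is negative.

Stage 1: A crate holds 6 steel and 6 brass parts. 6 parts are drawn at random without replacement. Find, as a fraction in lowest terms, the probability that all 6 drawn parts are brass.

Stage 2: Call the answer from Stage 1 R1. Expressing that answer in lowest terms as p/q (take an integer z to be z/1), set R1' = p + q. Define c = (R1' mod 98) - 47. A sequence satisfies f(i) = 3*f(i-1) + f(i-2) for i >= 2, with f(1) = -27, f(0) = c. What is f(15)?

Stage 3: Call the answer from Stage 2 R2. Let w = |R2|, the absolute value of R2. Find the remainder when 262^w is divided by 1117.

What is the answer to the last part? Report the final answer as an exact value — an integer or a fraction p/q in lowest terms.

40

Stage 1: total draws C(12,6) = 924; favorable C(6,6) = 1; P = 1/924; answer 1/924
Stage 2: R1 = 1/924; threaded value p + q = 925; c = -4; f(2) = 3*(-27) + 1*(-4) = -85; iterating: f(2)=-85, f(3)=-282, f(4)=-931, f(5)=-3075, f(6)=-10156, f(7)=-33543, f(8)=-110785, f(9)=-365898, f(10)=-1208479, f(11)=-3991335, f(12)=-13182484, f(13)=-43538787, f(14)=-143798845, f(15)=-474935322; answer -474935322
Stage 3: R2 = -474935322; w = 474935322; squarings mod 1117: 262^1=262, 262^2=507, 262^4=139, 262^8=332, 262^16=758, 262^32=426, 262^64=522, 262^128=1053, 262^256=745, 262^512=993, 262^1024=855, 262^2048=507, 262^4096=139, 262^8192=332, 262^16384=758, 262^32768=426, 262^65536=522, 262^131072=1053, 262^262144=745, 262^524288=993, 262^1048576=855, 262^2097152=507, 262^4194304=139, 262^8388608=332, 262^16777216=758, 262^33554432=426, 262^67108864=522, 262^134217728=1053, 262^268435456=745; 262^474935322 = 262^2 * 262^8 * 262^16 * 262^4096 * 262^8192 * 262^16384 * 262^32768 * 262^131072 * 262^262144 * 262^524288 * 262^4194304 * 262^67108864 * 262^134217728 * 262^268435456 = 40 (mod 1117); answer 40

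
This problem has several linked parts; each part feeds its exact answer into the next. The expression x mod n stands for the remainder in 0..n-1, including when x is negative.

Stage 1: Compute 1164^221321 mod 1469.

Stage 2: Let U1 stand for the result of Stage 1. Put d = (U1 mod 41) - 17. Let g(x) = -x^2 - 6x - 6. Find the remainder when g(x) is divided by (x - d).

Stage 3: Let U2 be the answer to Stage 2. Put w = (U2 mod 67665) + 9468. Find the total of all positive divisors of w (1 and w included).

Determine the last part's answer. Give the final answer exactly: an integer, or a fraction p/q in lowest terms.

Stage 1: squarings mod 1469: 1164^1=1164, 1164^2=478, 1164^4=789, 1164^8=1134, 1164^16=581, 1164^32=1160, 1164^64=1465, 1164^128=16, 1164^256=256, 1164^512=900, 1164^1024=581, 1164^2048=1160, 1164^4096=1465, 1164^8192=16, 1164^16384=256, 1164^32768=900, 1164^65536=581, 1164^131072=1160; 1164^221321 = 1164^1 * 1164^8 * 1164^128 * 1164^8192 * 1164^16384 * 1164^65536 * 1164^131072 = 362 (mod 1469); answer 362
Stage 2: U1 = 362; d = 17; remainder = value at the root: -1*(17)^2 - 6*(17)^1 - 6 = (-289) + (-102) + (-6) = -397; answer -397
Stage 3: U2 = -397; w = 76736; 76736 = 2^6 * 11 * 109; sigma = (1 + 2 + 4 + 8 + 16 + 32 + 64) * (1 + 11) * (1 + 109) = 127 * 12 * 110 = 167640; answer 167640

167640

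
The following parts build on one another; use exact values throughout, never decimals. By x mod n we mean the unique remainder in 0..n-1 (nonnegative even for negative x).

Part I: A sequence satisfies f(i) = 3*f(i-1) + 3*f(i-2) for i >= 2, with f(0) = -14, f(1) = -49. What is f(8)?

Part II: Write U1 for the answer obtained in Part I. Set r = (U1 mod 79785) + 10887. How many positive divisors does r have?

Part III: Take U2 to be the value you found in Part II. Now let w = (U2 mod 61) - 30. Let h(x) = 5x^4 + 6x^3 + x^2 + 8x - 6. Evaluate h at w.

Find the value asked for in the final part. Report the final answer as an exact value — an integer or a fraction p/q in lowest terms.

Part I: f(2) = 3*(-49) + 3*(-14) = -189; iterating: f(2)=-189, f(3)=-714, f(4)=-2709, f(5)=-10269, f(6)=-38934, f(7)=-147609, f(8)=-559629; answer -559629
Part II: U1 = -559629; r = 89538; 89538 = 2 * 3 * 14923; number of divisors = (1+1) * (1+1) * (1+1) = 8; answer 8
Part III: U2 = 8; w = -22; 5*(-22)^4 + 6*(-22)^3 + 1*(-22)^2 + 8*(-22)^1 - 6 = (1171280) + (-63888) + (484) + (-176) + (-6) = 1107694; answer 1107694

1107694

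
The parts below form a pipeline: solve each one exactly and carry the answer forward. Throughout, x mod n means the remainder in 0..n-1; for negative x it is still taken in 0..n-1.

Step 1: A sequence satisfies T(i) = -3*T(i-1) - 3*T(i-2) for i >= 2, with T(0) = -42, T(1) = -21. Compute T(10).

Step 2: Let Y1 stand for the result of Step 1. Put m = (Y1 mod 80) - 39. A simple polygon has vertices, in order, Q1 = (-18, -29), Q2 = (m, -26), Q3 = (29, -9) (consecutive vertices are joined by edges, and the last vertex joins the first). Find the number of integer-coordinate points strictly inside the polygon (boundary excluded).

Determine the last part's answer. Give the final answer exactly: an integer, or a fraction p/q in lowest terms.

Step 1: T(2) = -3*(-21) - 3*(-42) = 189; iterating: T(2)=189, T(3)=-504, T(4)=945, T(5)=-1323, T(6)=1134, T(7)=567, T(8)=-5103, T(9)=13608, T(10)=-25515; answer -25515
Step 2: Y1 = -25515; m = -34; cross terms: (-18*-26 - -34*-29)=-518, (-34*-9 - 29*-26)=1060, (29*-29 - -18*-9)=-1003; twice the area = |-461| = 461; area = 461/2; boundary points = 1 + 1 + 1 = 3; strictly interior points = area - boundary/2 + 1 = 230; answer 230

230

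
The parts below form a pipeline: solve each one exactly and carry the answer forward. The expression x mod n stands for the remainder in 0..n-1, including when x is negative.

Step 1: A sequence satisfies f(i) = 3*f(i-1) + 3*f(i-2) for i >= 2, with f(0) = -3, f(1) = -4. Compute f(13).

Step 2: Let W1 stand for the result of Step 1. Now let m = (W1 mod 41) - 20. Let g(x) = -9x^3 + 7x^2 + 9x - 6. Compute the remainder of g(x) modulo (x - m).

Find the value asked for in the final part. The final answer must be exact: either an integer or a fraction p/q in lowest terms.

74614

Step 1: f(2) = 3*(-4) + 3*(-3) = -21; iterating: f(2)=-21, f(3)=-75, f(4)=-288, f(5)=-1089, f(6)=-4131, f(7)=-15660, f(8)=-59373, f(9)=-225099, f(10)=-853416, f(11)=-3235545, f(12)=-12266883, f(13)=-46507284; answer -46507284
Step 2: W1 = -46507284; m = -20; remainder = value at the root: -9*(-20)^3 + 7*(-20)^2 + 9*(-20)^1 - 6 = (72000) + (2800) + (-180) + (-6) = 74614; answer 74614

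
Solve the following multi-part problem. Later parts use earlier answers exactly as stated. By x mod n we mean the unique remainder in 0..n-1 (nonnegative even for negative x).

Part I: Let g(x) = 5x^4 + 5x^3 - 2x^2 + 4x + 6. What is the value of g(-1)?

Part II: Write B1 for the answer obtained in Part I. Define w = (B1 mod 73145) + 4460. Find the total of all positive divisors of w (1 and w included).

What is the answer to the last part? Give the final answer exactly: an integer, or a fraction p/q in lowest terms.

9408

Part I: 5*(-1)^4 + 5*(-1)^3 - 2*(-1)^2 + 4*(-1)^1 + 6 = (5) + (-5) + (-2) + (-4) + (6) = 0; answer 0
Part II: B1 = 0; w = 4460; 4460 = 2^2 * 5 * 223; sigma = (1 + 2 + 4) * (1 + 5) * (1 + 223) = 7 * 6 * 224 = 9408; answer 9408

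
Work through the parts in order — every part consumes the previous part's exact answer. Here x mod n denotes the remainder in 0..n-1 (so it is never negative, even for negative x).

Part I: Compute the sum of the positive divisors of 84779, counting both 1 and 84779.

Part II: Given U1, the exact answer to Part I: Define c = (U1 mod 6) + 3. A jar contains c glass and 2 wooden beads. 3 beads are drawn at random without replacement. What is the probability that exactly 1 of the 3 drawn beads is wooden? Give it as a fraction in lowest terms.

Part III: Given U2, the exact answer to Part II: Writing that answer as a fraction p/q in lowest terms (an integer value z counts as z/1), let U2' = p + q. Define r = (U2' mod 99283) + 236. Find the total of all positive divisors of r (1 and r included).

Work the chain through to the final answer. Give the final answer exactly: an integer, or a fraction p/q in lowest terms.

Part I: 84779 = 17 * 4987; sigma = (1 + 17) * (1 + 4987) = 18 * 4988 = 89784; answer 89784
Part II: U1 = 89784; c = 3; total draws C(5,3) = 10; favorable C(2,1)*C(3,2) = 6; P = 3/5; answer 3/5
Part III: U2 = 3/5; threaded value p + q = 8; r = 244; 244 = 2^2 * 61; sigma = (1 + 2 + 4) * (1 + 61) = 7 * 62 = 434; answer 434

434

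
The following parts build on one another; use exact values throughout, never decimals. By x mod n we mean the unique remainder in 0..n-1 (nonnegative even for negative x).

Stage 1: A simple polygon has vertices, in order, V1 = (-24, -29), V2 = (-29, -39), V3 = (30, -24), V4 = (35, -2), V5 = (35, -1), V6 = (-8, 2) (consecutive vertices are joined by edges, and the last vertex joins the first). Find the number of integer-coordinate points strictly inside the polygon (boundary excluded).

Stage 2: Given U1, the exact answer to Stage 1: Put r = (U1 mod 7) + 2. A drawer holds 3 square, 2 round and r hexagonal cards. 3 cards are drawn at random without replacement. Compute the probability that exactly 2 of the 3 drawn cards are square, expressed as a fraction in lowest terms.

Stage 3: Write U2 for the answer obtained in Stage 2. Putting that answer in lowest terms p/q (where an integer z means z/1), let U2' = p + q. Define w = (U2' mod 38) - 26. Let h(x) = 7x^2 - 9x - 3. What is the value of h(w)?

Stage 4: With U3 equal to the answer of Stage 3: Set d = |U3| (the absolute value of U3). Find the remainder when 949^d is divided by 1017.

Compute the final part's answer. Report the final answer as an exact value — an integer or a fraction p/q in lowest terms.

238

Stage 1: cross terms: (-24*-39 - -29*-29)=95, (-29*-24 - 30*-39)=1866, (30*-2 - 35*-24)=780, (35*-1 - 35*-2)=35, (35*2 - -8*-1)=62, (-8*-29 - -24*2)=280; twice the area = |3118| = 3118; area = 1559; boundary points = 5 + 1 + 1 + 1 + 1 + 1 = 10; strictly interior points = area - boundary/2 + 1 = 1555; answer 1555
Stage 2: U1 = 1555; r = 3; total draws C(8,3) = 56; favorable C(3,2)*C(5,1) = 15; P = 15/56; answer 15/56
Stage 3: U2 = 15/56; threaded value p + q = 71; w = 7; 7*(7)^2 - 9*(7)^1 - 3 = (343) + (-63) + (-3) = 277; answer 277
Stage 4: U3 = 277; d = 277; squarings mod 1017: 949^1=949, 949^2=556, 949^4=985, 949^8=7, 949^16=49, 949^32=367, 949^64=445, 949^128=727, 949^256=706; 949^277 = 949^1 * 949^4 * 949^16 * 949^256 = 238 (mod 1017); answer 238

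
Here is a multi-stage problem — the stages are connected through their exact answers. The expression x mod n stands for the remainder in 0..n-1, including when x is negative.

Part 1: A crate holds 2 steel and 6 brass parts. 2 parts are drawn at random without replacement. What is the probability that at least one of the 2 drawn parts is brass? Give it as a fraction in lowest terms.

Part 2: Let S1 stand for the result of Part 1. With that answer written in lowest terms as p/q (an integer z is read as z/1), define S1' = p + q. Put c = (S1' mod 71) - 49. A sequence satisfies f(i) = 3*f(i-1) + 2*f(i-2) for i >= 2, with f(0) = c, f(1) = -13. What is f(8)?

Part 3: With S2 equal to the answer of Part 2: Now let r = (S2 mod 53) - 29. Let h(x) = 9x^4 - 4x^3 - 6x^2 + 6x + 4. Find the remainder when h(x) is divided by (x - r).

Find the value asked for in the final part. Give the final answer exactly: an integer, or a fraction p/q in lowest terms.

Part 1: total draws C(8,2) = 28; complement C(2,2) = 1; favorable 28 - 1 = 27; P = 27/28; answer 27/28
Part 2: S1 = 27/28; threaded value p + q = 55; c = 6; f(2) = 3*(-13) + 2*(6) = -27; iterating: f(2)=-27, f(3)=-107, f(4)=-375, f(5)=-1339, f(6)=-4767, f(7)=-16979, f(8)=-60471; answer -60471
Part 3: S2 = -60471; r = -27; remainder = value at the root: 9*(-27)^4 - 4*(-27)^3 - 6*(-27)^2 + 6*(-27)^1 + 4 = (4782969) + (78732) + (-4374) + (-162) + (4) = 4857169; answer 4857169

4857169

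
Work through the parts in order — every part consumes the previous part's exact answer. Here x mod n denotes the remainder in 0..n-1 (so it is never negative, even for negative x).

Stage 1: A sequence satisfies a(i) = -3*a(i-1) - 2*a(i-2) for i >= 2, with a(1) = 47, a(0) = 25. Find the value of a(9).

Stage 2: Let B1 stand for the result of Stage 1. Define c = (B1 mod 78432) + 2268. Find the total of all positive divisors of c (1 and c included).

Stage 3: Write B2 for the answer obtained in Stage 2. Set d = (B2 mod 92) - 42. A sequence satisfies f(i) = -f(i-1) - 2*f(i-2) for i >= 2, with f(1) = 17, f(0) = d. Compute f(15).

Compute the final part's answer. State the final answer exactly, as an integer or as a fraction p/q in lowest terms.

-421

Stage 1: a(2) = -3*(47) - 2*(25) = -191; iterating: a(2)=-191, a(3)=479, a(4)=-1055, a(5)=2207, a(6)=-4511, a(7)=9119, a(8)=-18335, a(9)=36767; answer 36767
Stage 2: B1 = 36767; c = 39035; 39035 = 5 * 37 * 211; sigma = (1 + 5) * (1 + 37) * (1 + 211) = 6 * 38 * 212 = 48336; answer 48336
Stage 3: B2 = 48336; d = -6; f(2) = -1*(17) - 2*(-6) = -5; iterating: f(2)=-5, f(3)=-29, f(4)=39, f(5)=19, f(6)=-97, f(7)=59, f(8)=135, f(9)=-253, f(10)=-17, f(11)=523, f(12)=-489, f(13)=-557, f(14)=1535, f(15)=-421; answer -421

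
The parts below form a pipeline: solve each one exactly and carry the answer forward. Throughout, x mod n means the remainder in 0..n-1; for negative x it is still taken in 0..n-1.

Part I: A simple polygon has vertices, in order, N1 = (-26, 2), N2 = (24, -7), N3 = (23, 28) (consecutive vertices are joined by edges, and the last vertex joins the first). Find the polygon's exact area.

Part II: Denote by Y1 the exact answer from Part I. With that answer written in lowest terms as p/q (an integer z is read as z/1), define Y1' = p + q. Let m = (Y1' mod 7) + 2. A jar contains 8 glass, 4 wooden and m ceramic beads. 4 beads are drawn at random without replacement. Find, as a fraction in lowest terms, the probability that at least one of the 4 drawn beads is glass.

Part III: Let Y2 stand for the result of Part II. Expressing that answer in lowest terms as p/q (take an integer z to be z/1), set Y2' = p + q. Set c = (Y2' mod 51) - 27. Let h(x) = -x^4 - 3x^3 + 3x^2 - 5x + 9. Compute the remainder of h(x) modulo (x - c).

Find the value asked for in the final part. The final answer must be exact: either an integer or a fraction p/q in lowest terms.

Part I: cross terms: (-26*-7 - 24*2)=134, (24*28 - 23*-7)=833, (23*2 - -26*28)=774; twice the area = |1741| = 1741; area = 1741/2; answer 1741/2
Part II: Y1 = 1741/2; threaded value p + q = 1743; m = 2; total draws C(14,4) = 1001; complement C(6,4) = 15; favorable 1001 - 15 = 986; P = 986/1001; answer 986/1001
Part III: Y2 = 986/1001; threaded value p + q = 1987; c = 22; remainder = value at the root: -1*(22)^4 - 3*(22)^3 + 3*(22)^2 - 5*(22)^1 + 9 = (-234256) + (-31944) + (1452) + (-110) + (9) = -264849; answer -264849

-264849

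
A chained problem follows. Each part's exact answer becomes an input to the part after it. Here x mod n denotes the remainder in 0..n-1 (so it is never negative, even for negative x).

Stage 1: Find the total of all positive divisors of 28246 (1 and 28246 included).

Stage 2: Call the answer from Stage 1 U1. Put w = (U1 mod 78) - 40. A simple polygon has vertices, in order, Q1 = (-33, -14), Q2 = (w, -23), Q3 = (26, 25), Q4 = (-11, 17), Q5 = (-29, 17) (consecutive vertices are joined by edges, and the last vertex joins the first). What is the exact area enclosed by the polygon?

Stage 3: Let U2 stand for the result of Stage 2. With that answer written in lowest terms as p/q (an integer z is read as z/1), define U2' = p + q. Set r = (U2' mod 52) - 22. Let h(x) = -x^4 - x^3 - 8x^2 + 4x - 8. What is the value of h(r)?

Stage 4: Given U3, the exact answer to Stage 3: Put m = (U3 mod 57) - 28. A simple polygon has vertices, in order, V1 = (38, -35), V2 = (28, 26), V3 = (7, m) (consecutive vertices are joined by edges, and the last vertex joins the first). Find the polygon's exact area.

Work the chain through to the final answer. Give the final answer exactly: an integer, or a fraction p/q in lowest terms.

1421/2

Stage 1: 28246 = 2 * 29 * 487; sigma = (1 + 2) * (1 + 29) * (1 + 487) = 3 * 30 * 488 = 43920; answer 43920
Stage 2: U1 = 43920; w = -34; cross terms: (-33*-23 - -34*-14)=283, (-34*25 - 26*-23)=-252, (26*17 - -11*25)=717, (-11*17 - -29*17)=306, (-29*-14 - -33*17)=967; twice the area = |2021| = 2021; area = 2021/2; answer 2021/2
Stage 3: U2 = 2021/2; threaded value p + q = 2023; r = 25; -1*(25)^4 - 1*(25)^3 - 8*(25)^2 + 4*(25)^1 - 8 = (-390625) + (-15625) + (-5000) + (100) + (-8) = -411158; answer -411158
Stage 4: U3 = -411158; m = 12; cross terms: (38*26 - 28*-35)=1968, (28*12 - 7*26)=154, (7*-35 - 38*12)=-701; twice the area = |1421| = 1421; area = 1421/2; answer 1421/2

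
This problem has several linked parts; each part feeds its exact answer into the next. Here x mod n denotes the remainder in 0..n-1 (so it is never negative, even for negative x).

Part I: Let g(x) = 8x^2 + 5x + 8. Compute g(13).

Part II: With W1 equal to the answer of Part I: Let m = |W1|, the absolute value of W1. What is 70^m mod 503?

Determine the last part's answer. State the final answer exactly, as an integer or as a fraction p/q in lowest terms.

386

Part I: 8*(13)^2 + 5*(13)^1 + 8 = (1352) + (65) + (8) = 1425; answer 1425
Part II: W1 = 1425; m = 1425; squarings mod 503: 70^1=70, 70^2=373, 70^4=301, 70^8=61, 70^16=200, 70^32=263, 70^64=258, 70^128=168, 70^256=56, 70^512=118, 70^1024=343; 70^1425 = 70^1 * 70^16 * 70^128 * 70^256 * 70^1024 = 386 (mod 503); answer 386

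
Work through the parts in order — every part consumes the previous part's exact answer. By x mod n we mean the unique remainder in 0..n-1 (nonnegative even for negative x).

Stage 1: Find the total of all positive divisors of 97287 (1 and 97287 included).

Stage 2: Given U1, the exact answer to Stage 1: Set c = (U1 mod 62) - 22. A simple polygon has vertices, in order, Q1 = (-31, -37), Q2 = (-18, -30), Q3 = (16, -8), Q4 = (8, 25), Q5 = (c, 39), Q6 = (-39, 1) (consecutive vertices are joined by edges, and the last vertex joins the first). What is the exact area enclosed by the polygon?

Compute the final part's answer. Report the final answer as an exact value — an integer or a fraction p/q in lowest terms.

Stage 1: 97287 = 3 * 32429; sigma = (1 + 3) * (1 + 32429) = 4 * 32430 = 129720; answer 129720
Stage 2: U1 = 129720; c = -6; cross terms: (-31*-30 - -18*-37)=264, (-18*-8 - 16*-30)=624, (16*25 - 8*-8)=464, (8*39 - -6*25)=462, (-6*1 - -39*39)=1515, (-39*-37 - -31*1)=1474; twice the area = |4803| = 4803; area = 4803/2; answer 4803/2

4803/2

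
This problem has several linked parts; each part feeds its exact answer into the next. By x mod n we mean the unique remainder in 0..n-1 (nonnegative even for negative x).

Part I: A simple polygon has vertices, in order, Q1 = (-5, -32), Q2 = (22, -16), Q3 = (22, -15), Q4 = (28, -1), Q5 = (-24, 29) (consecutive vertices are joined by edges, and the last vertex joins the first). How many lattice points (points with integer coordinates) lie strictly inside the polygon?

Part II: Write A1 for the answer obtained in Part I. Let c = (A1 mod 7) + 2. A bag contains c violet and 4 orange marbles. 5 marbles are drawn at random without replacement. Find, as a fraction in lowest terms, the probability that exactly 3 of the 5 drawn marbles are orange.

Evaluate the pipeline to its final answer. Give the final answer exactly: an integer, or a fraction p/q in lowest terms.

4/7

Part I: cross terms: (-5*-16 - 22*-32)=784, (22*-15 - 22*-16)=22, (22*-1 - 28*-15)=398, (28*29 - -24*-1)=788, (-24*-32 - -5*29)=913; twice the area = |2905| = 2905; area = 2905/2; boundary points = 1 + 1 + 2 + 2 + 1 = 7; strictly interior points = area - boundary/2 + 1 = 1450; answer 1450
Part II: A1 = 1450; c = 3; total draws C(7,5) = 21; favorable C(4,3)*C(3,2) = 12; P = 4/7; answer 4/7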